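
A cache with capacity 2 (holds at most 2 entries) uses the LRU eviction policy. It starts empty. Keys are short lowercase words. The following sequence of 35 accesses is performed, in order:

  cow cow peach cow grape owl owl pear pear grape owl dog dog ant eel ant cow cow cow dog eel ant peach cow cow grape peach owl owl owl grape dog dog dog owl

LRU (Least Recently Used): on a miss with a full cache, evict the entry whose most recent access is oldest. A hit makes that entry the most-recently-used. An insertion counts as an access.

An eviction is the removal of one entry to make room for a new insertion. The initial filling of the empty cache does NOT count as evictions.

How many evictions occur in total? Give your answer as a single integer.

Answer: 20

Derivation:
LRU simulation (capacity=2):
  1. access cow: MISS. Cache (LRU->MRU): [cow]
  2. access cow: HIT. Cache (LRU->MRU): [cow]
  3. access peach: MISS. Cache (LRU->MRU): [cow peach]
  4. access cow: HIT. Cache (LRU->MRU): [peach cow]
  5. access grape: MISS, evict peach. Cache (LRU->MRU): [cow grape]
  6. access owl: MISS, evict cow. Cache (LRU->MRU): [grape owl]
  7. access owl: HIT. Cache (LRU->MRU): [grape owl]
  8. access pear: MISS, evict grape. Cache (LRU->MRU): [owl pear]
  9. access pear: HIT. Cache (LRU->MRU): [owl pear]
  10. access grape: MISS, evict owl. Cache (LRU->MRU): [pear grape]
  11. access owl: MISS, evict pear. Cache (LRU->MRU): [grape owl]
  12. access dog: MISS, evict grape. Cache (LRU->MRU): [owl dog]
  13. access dog: HIT. Cache (LRU->MRU): [owl dog]
  14. access ant: MISS, evict owl. Cache (LRU->MRU): [dog ant]
  15. access eel: MISS, evict dog. Cache (LRU->MRU): [ant eel]
  16. access ant: HIT. Cache (LRU->MRU): [eel ant]
  17. access cow: MISS, evict eel. Cache (LRU->MRU): [ant cow]
  18. access cow: HIT. Cache (LRU->MRU): [ant cow]
  19. access cow: HIT. Cache (LRU->MRU): [ant cow]
  20. access dog: MISS, evict ant. Cache (LRU->MRU): [cow dog]
  21. access eel: MISS, evict cow. Cache (LRU->MRU): [dog eel]
  22. access ant: MISS, evict dog. Cache (LRU->MRU): [eel ant]
  23. access peach: MISS, evict eel. Cache (LRU->MRU): [ant peach]
  24. access cow: MISS, evict ant. Cache (LRU->MRU): [peach cow]
  25. access cow: HIT. Cache (LRU->MRU): [peach cow]
  26. access grape: MISS, evict peach. Cache (LRU->MRU): [cow grape]
  27. access peach: MISS, evict cow. Cache (LRU->MRU): [grape peach]
  28. access owl: MISS, evict grape. Cache (LRU->MRU): [peach owl]
  29. access owl: HIT. Cache (LRU->MRU): [peach owl]
  30. access owl: HIT. Cache (LRU->MRU): [peach owl]
  31. access grape: MISS, evict peach. Cache (LRU->MRU): [owl grape]
  32. access dog: MISS, evict owl. Cache (LRU->MRU): [grape dog]
  33. access dog: HIT. Cache (LRU->MRU): [grape dog]
  34. access dog: HIT. Cache (LRU->MRU): [grape dog]
  35. access owl: MISS, evict grape. Cache (LRU->MRU): [dog owl]
Total: 13 hits, 22 misses, 20 evictions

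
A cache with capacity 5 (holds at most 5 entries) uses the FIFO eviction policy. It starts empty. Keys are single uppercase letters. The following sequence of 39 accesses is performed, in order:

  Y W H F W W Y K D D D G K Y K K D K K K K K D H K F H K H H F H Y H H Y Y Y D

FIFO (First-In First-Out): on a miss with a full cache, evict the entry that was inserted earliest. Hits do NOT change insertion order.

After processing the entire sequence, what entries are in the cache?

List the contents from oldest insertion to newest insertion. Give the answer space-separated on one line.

FIFO simulation (capacity=5):
  1. access Y: MISS. Cache (old->new): [Y]
  2. access W: MISS. Cache (old->new): [Y W]
  3. access H: MISS. Cache (old->new): [Y W H]
  4. access F: MISS. Cache (old->new): [Y W H F]
  5. access W: HIT. Cache (old->new): [Y W H F]
  6. access W: HIT. Cache (old->new): [Y W H F]
  7. access Y: HIT. Cache (old->new): [Y W H F]
  8. access K: MISS. Cache (old->new): [Y W H F K]
  9. access D: MISS, evict Y. Cache (old->new): [W H F K D]
  10. access D: HIT. Cache (old->new): [W H F K D]
  11. access D: HIT. Cache (old->new): [W H F K D]
  12. access G: MISS, evict W. Cache (old->new): [H F K D G]
  13. access K: HIT. Cache (old->new): [H F K D G]
  14. access Y: MISS, evict H. Cache (old->new): [F K D G Y]
  15. access K: HIT. Cache (old->new): [F K D G Y]
  16. access K: HIT. Cache (old->new): [F K D G Y]
  17. access D: HIT. Cache (old->new): [F K D G Y]
  18. access K: HIT. Cache (old->new): [F K D G Y]
  19. access K: HIT. Cache (old->new): [F K D G Y]
  20. access K: HIT. Cache (old->new): [F K D G Y]
  21. access K: HIT. Cache (old->new): [F K D G Y]
  22. access K: HIT. Cache (old->new): [F K D G Y]
  23. access D: HIT. Cache (old->new): [F K D G Y]
  24. access H: MISS, evict F. Cache (old->new): [K D G Y H]
  25. access K: HIT. Cache (old->new): [K D G Y H]
  26. access F: MISS, evict K. Cache (old->new): [D G Y H F]
  27. access H: HIT. Cache (old->new): [D G Y H F]
  28. access K: MISS, evict D. Cache (old->new): [G Y H F K]
  29. access H: HIT. Cache (old->new): [G Y H F K]
  30. access H: HIT. Cache (old->new): [G Y H F K]
  31. access F: HIT. Cache (old->new): [G Y H F K]
  32. access H: HIT. Cache (old->new): [G Y H F K]
  33. access Y: HIT. Cache (old->new): [G Y H F K]
  34. access H: HIT. Cache (old->new): [G Y H F K]
  35. access H: HIT. Cache (old->new): [G Y H F K]
  36. access Y: HIT. Cache (old->new): [G Y H F K]
  37. access Y: HIT. Cache (old->new): [G Y H F K]
  38. access Y: HIT. Cache (old->new): [G Y H F K]
  39. access D: MISS, evict G. Cache (old->new): [Y H F K D]
Total: 27 hits, 12 misses, 7 evictions

Answer: Y H F K D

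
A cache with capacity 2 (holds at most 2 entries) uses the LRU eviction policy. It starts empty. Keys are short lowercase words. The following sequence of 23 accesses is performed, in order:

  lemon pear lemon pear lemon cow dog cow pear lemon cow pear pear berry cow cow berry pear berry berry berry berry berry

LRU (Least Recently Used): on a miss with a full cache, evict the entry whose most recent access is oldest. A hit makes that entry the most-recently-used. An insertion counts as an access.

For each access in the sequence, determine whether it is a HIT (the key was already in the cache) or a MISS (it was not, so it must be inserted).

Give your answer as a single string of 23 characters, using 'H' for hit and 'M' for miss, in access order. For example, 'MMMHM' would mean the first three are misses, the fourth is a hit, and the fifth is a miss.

Answer: MMHHHMMHMMMMHMMHHMHHHHH

Derivation:
LRU simulation (capacity=2):
  1. access lemon: MISS. Cache (LRU->MRU): [lemon]
  2. access pear: MISS. Cache (LRU->MRU): [lemon pear]
  3. access lemon: HIT. Cache (LRU->MRU): [pear lemon]
  4. access pear: HIT. Cache (LRU->MRU): [lemon pear]
  5. access lemon: HIT. Cache (LRU->MRU): [pear lemon]
  6. access cow: MISS, evict pear. Cache (LRU->MRU): [lemon cow]
  7. access dog: MISS, evict lemon. Cache (LRU->MRU): [cow dog]
  8. access cow: HIT. Cache (LRU->MRU): [dog cow]
  9. access pear: MISS, evict dog. Cache (LRU->MRU): [cow pear]
  10. access lemon: MISS, evict cow. Cache (LRU->MRU): [pear lemon]
  11. access cow: MISS, evict pear. Cache (LRU->MRU): [lemon cow]
  12. access pear: MISS, evict lemon. Cache (LRU->MRU): [cow pear]
  13. access pear: HIT. Cache (LRU->MRU): [cow pear]
  14. access berry: MISS, evict cow. Cache (LRU->MRU): [pear berry]
  15. access cow: MISS, evict pear. Cache (LRU->MRU): [berry cow]
  16. access cow: HIT. Cache (LRU->MRU): [berry cow]
  17. access berry: HIT. Cache (LRU->MRU): [cow berry]
  18. access pear: MISS, evict cow. Cache (LRU->MRU): [berry pear]
  19. access berry: HIT. Cache (LRU->MRU): [pear berry]
  20. access berry: HIT. Cache (LRU->MRU): [pear berry]
  21. access berry: HIT. Cache (LRU->MRU): [pear berry]
  22. access berry: HIT. Cache (LRU->MRU): [pear berry]
  23. access berry: HIT. Cache (LRU->MRU): [pear berry]
Total: 12 hits, 11 misses, 9 evictions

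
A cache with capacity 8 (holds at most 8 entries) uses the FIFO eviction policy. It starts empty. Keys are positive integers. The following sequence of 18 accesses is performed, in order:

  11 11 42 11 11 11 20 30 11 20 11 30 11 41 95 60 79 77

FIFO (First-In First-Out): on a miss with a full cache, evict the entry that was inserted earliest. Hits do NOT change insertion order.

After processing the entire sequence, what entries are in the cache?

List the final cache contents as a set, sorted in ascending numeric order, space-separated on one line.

Answer: 20 30 41 42 60 77 79 95

Derivation:
FIFO simulation (capacity=8):
  1. access 11: MISS. Cache (old->new): [11]
  2. access 11: HIT. Cache (old->new): [11]
  3. access 42: MISS. Cache (old->new): [11 42]
  4. access 11: HIT. Cache (old->new): [11 42]
  5. access 11: HIT. Cache (old->new): [11 42]
  6. access 11: HIT. Cache (old->new): [11 42]
  7. access 20: MISS. Cache (old->new): [11 42 20]
  8. access 30: MISS. Cache (old->new): [11 42 20 30]
  9. access 11: HIT. Cache (old->new): [11 42 20 30]
  10. access 20: HIT. Cache (old->new): [11 42 20 30]
  11. access 11: HIT. Cache (old->new): [11 42 20 30]
  12. access 30: HIT. Cache (old->new): [11 42 20 30]
  13. access 11: HIT. Cache (old->new): [11 42 20 30]
  14. access 41: MISS. Cache (old->new): [11 42 20 30 41]
  15. access 95: MISS. Cache (old->new): [11 42 20 30 41 95]
  16. access 60: MISS. Cache (old->new): [11 42 20 30 41 95 60]
  17. access 79: MISS. Cache (old->new): [11 42 20 30 41 95 60 79]
  18. access 77: MISS, evict 11. Cache (old->new): [42 20 30 41 95 60 79 77]
Total: 9 hits, 9 misses, 1 evictions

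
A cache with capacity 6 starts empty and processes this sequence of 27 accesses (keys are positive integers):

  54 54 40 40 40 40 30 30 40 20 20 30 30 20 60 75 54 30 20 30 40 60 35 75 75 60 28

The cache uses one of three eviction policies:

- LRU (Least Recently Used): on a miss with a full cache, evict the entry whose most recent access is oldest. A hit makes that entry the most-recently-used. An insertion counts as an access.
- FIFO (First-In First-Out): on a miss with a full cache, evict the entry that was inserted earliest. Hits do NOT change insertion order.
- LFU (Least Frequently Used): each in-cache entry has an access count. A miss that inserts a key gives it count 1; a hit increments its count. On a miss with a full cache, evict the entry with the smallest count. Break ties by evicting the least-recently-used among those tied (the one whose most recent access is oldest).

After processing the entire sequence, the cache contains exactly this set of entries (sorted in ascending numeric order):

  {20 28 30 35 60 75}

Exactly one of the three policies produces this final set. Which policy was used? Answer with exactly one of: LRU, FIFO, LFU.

Answer: FIFO

Derivation:
Simulating under each policy and comparing final sets:
  LRU: final set = {28 30 35 40 60 75} -> differs
  FIFO: final set = {20 28 30 35 60 75} -> MATCHES target
  LFU: final set = {20 28 30 40 54 60} -> differs
Only FIFO produces the target set.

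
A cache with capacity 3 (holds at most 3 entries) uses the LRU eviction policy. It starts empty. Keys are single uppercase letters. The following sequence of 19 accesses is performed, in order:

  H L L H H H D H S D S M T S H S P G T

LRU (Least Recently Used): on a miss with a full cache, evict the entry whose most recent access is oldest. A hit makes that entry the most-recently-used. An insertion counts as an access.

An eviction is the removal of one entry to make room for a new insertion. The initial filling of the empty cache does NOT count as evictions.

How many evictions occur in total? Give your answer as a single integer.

Answer: 7

Derivation:
LRU simulation (capacity=3):
  1. access H: MISS. Cache (LRU->MRU): [H]
  2. access L: MISS. Cache (LRU->MRU): [H L]
  3. access L: HIT. Cache (LRU->MRU): [H L]
  4. access H: HIT. Cache (LRU->MRU): [L H]
  5. access H: HIT. Cache (LRU->MRU): [L H]
  6. access H: HIT. Cache (LRU->MRU): [L H]
  7. access D: MISS. Cache (LRU->MRU): [L H D]
  8. access H: HIT. Cache (LRU->MRU): [L D H]
  9. access S: MISS, evict L. Cache (LRU->MRU): [D H S]
  10. access D: HIT. Cache (LRU->MRU): [H S D]
  11. access S: HIT. Cache (LRU->MRU): [H D S]
  12. access M: MISS, evict H. Cache (LRU->MRU): [D S M]
  13. access T: MISS, evict D. Cache (LRU->MRU): [S M T]
  14. access S: HIT. Cache (LRU->MRU): [M T S]
  15. access H: MISS, evict M. Cache (LRU->MRU): [T S H]
  16. access S: HIT. Cache (LRU->MRU): [T H S]
  17. access P: MISS, evict T. Cache (LRU->MRU): [H S P]
  18. access G: MISS, evict H. Cache (LRU->MRU): [S P G]
  19. access T: MISS, evict S. Cache (LRU->MRU): [P G T]
Total: 9 hits, 10 misses, 7 evictions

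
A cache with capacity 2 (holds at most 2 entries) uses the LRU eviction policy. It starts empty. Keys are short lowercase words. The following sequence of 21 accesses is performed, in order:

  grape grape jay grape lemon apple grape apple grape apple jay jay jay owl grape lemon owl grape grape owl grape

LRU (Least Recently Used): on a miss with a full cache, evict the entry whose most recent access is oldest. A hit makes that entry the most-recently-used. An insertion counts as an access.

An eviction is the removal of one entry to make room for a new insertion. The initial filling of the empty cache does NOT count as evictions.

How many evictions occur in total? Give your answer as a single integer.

Answer: 9

Derivation:
LRU simulation (capacity=2):
  1. access grape: MISS. Cache (LRU->MRU): [grape]
  2. access grape: HIT. Cache (LRU->MRU): [grape]
  3. access jay: MISS. Cache (LRU->MRU): [grape jay]
  4. access grape: HIT. Cache (LRU->MRU): [jay grape]
  5. access lemon: MISS, evict jay. Cache (LRU->MRU): [grape lemon]
  6. access apple: MISS, evict grape. Cache (LRU->MRU): [lemon apple]
  7. access grape: MISS, evict lemon. Cache (LRU->MRU): [apple grape]
  8. access apple: HIT. Cache (LRU->MRU): [grape apple]
  9. access grape: HIT. Cache (LRU->MRU): [apple grape]
  10. access apple: HIT. Cache (LRU->MRU): [grape apple]
  11. access jay: MISS, evict grape. Cache (LRU->MRU): [apple jay]
  12. access jay: HIT. Cache (LRU->MRU): [apple jay]
  13. access jay: HIT. Cache (LRU->MRU): [apple jay]
  14. access owl: MISS, evict apple. Cache (LRU->MRU): [jay owl]
  15. access grape: MISS, evict jay. Cache (LRU->MRU): [owl grape]
  16. access lemon: MISS, evict owl. Cache (LRU->MRU): [grape lemon]
  17. access owl: MISS, evict grape. Cache (LRU->MRU): [lemon owl]
  18. access grape: MISS, evict lemon. Cache (LRU->MRU): [owl grape]
  19. access grape: HIT. Cache (LRU->MRU): [owl grape]
  20. access owl: HIT. Cache (LRU->MRU): [grape owl]
  21. access grape: HIT. Cache (LRU->MRU): [owl grape]
Total: 10 hits, 11 misses, 9 evictions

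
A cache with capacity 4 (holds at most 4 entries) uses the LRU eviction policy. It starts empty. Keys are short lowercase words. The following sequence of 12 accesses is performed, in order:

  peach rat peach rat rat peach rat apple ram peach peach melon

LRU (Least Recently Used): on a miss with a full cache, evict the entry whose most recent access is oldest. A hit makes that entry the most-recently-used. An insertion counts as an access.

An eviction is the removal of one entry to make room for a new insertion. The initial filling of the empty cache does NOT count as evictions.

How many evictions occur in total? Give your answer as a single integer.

LRU simulation (capacity=4):
  1. access peach: MISS. Cache (LRU->MRU): [peach]
  2. access rat: MISS. Cache (LRU->MRU): [peach rat]
  3. access peach: HIT. Cache (LRU->MRU): [rat peach]
  4. access rat: HIT. Cache (LRU->MRU): [peach rat]
  5. access rat: HIT. Cache (LRU->MRU): [peach rat]
  6. access peach: HIT. Cache (LRU->MRU): [rat peach]
  7. access rat: HIT. Cache (LRU->MRU): [peach rat]
  8. access apple: MISS. Cache (LRU->MRU): [peach rat apple]
  9. access ram: MISS. Cache (LRU->MRU): [peach rat apple ram]
  10. access peach: HIT. Cache (LRU->MRU): [rat apple ram peach]
  11. access peach: HIT. Cache (LRU->MRU): [rat apple ram peach]
  12. access melon: MISS, evict rat. Cache (LRU->MRU): [apple ram peach melon]
Total: 7 hits, 5 misses, 1 evictions

Answer: 1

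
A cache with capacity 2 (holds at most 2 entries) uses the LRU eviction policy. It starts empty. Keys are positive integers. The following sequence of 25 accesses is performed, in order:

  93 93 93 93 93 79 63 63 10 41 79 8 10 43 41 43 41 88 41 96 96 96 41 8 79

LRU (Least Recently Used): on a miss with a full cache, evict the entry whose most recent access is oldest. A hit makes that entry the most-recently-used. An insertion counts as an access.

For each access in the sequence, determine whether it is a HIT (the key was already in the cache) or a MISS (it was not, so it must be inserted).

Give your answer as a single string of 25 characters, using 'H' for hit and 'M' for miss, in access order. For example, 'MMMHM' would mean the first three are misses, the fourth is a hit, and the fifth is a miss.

Answer: MHHHHMMHMMMMMMMHHMHMHHHMM

Derivation:
LRU simulation (capacity=2):
  1. access 93: MISS. Cache (LRU->MRU): [93]
  2. access 93: HIT. Cache (LRU->MRU): [93]
  3. access 93: HIT. Cache (LRU->MRU): [93]
  4. access 93: HIT. Cache (LRU->MRU): [93]
  5. access 93: HIT. Cache (LRU->MRU): [93]
  6. access 79: MISS. Cache (LRU->MRU): [93 79]
  7. access 63: MISS, evict 93. Cache (LRU->MRU): [79 63]
  8. access 63: HIT. Cache (LRU->MRU): [79 63]
  9. access 10: MISS, evict 79. Cache (LRU->MRU): [63 10]
  10. access 41: MISS, evict 63. Cache (LRU->MRU): [10 41]
  11. access 79: MISS, evict 10. Cache (LRU->MRU): [41 79]
  12. access 8: MISS, evict 41. Cache (LRU->MRU): [79 8]
  13. access 10: MISS, evict 79. Cache (LRU->MRU): [8 10]
  14. access 43: MISS, evict 8. Cache (LRU->MRU): [10 43]
  15. access 41: MISS, evict 10. Cache (LRU->MRU): [43 41]
  16. access 43: HIT. Cache (LRU->MRU): [41 43]
  17. access 41: HIT. Cache (LRU->MRU): [43 41]
  18. access 88: MISS, evict 43. Cache (LRU->MRU): [41 88]
  19. access 41: HIT. Cache (LRU->MRU): [88 41]
  20. access 96: MISS, evict 88. Cache (LRU->MRU): [41 96]
  21. access 96: HIT. Cache (LRU->MRU): [41 96]
  22. access 96: HIT. Cache (LRU->MRU): [41 96]
  23. access 41: HIT. Cache (LRU->MRU): [96 41]
  24. access 8: MISS, evict 96. Cache (LRU->MRU): [41 8]
  25. access 79: MISS, evict 41. Cache (LRU->MRU): [8 79]
Total: 11 hits, 14 misses, 12 evictions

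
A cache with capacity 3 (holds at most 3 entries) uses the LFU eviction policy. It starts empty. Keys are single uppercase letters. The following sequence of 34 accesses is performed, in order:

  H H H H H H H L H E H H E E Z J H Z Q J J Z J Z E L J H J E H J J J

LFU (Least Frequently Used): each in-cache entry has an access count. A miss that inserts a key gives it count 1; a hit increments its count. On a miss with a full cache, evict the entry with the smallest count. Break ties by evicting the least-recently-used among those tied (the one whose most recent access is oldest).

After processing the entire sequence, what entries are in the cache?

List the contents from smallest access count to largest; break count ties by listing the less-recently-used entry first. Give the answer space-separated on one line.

LFU simulation (capacity=3):
  1. access H: MISS. Cache: [H(c=1)]
  2. access H: HIT, count now 2. Cache: [H(c=2)]
  3. access H: HIT, count now 3. Cache: [H(c=3)]
  4. access H: HIT, count now 4. Cache: [H(c=4)]
  5. access H: HIT, count now 5. Cache: [H(c=5)]
  6. access H: HIT, count now 6. Cache: [H(c=6)]
  7. access H: HIT, count now 7. Cache: [H(c=7)]
  8. access L: MISS. Cache: [L(c=1) H(c=7)]
  9. access H: HIT, count now 8. Cache: [L(c=1) H(c=8)]
  10. access E: MISS. Cache: [L(c=1) E(c=1) H(c=8)]
  11. access H: HIT, count now 9. Cache: [L(c=1) E(c=1) H(c=9)]
  12. access H: HIT, count now 10. Cache: [L(c=1) E(c=1) H(c=10)]
  13. access E: HIT, count now 2. Cache: [L(c=1) E(c=2) H(c=10)]
  14. access E: HIT, count now 3. Cache: [L(c=1) E(c=3) H(c=10)]
  15. access Z: MISS, evict L(c=1). Cache: [Z(c=1) E(c=3) H(c=10)]
  16. access J: MISS, evict Z(c=1). Cache: [J(c=1) E(c=3) H(c=10)]
  17. access H: HIT, count now 11. Cache: [J(c=1) E(c=3) H(c=11)]
  18. access Z: MISS, evict J(c=1). Cache: [Z(c=1) E(c=3) H(c=11)]
  19. access Q: MISS, evict Z(c=1). Cache: [Q(c=1) E(c=3) H(c=11)]
  20. access J: MISS, evict Q(c=1). Cache: [J(c=1) E(c=3) H(c=11)]
  21. access J: HIT, count now 2. Cache: [J(c=2) E(c=3) H(c=11)]
  22. access Z: MISS, evict J(c=2). Cache: [Z(c=1) E(c=3) H(c=11)]
  23. access J: MISS, evict Z(c=1). Cache: [J(c=1) E(c=3) H(c=11)]
  24. access Z: MISS, evict J(c=1). Cache: [Z(c=1) E(c=3) H(c=11)]
  25. access E: HIT, count now 4. Cache: [Z(c=1) E(c=4) H(c=11)]
  26. access L: MISS, evict Z(c=1). Cache: [L(c=1) E(c=4) H(c=11)]
  27. access J: MISS, evict L(c=1). Cache: [J(c=1) E(c=4) H(c=11)]
  28. access H: HIT, count now 12. Cache: [J(c=1) E(c=4) H(c=12)]
  29. access J: HIT, count now 2. Cache: [J(c=2) E(c=4) H(c=12)]
  30. access E: HIT, count now 5. Cache: [J(c=2) E(c=5) H(c=12)]
  31. access H: HIT, count now 13. Cache: [J(c=2) E(c=5) H(c=13)]
  32. access J: HIT, count now 3. Cache: [J(c=3) E(c=5) H(c=13)]
  33. access J: HIT, count now 4. Cache: [J(c=4) E(c=5) H(c=13)]
  34. access J: HIT, count now 5. Cache: [E(c=5) J(c=5) H(c=13)]
Total: 21 hits, 13 misses, 10 evictions

Answer: E J H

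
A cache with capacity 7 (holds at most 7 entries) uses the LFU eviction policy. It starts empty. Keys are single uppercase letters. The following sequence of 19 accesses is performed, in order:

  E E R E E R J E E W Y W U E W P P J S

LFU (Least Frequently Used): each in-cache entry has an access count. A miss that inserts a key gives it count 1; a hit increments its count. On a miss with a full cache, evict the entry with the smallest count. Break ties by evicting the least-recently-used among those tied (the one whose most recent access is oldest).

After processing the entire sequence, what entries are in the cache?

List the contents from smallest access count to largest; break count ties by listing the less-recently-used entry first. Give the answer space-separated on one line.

Answer: U S R P J W E

Derivation:
LFU simulation (capacity=7):
  1. access E: MISS. Cache: [E(c=1)]
  2. access E: HIT, count now 2. Cache: [E(c=2)]
  3. access R: MISS. Cache: [R(c=1) E(c=2)]
  4. access E: HIT, count now 3. Cache: [R(c=1) E(c=3)]
  5. access E: HIT, count now 4. Cache: [R(c=1) E(c=4)]
  6. access R: HIT, count now 2. Cache: [R(c=2) E(c=4)]
  7. access J: MISS. Cache: [J(c=1) R(c=2) E(c=4)]
  8. access E: HIT, count now 5. Cache: [J(c=1) R(c=2) E(c=5)]
  9. access E: HIT, count now 6. Cache: [J(c=1) R(c=2) E(c=6)]
  10. access W: MISS. Cache: [J(c=1) W(c=1) R(c=2) E(c=6)]
  11. access Y: MISS. Cache: [J(c=1) W(c=1) Y(c=1) R(c=2) E(c=6)]
  12. access W: HIT, count now 2. Cache: [J(c=1) Y(c=1) R(c=2) W(c=2) E(c=6)]
  13. access U: MISS. Cache: [J(c=1) Y(c=1) U(c=1) R(c=2) W(c=2) E(c=6)]
  14. access E: HIT, count now 7. Cache: [J(c=1) Y(c=1) U(c=1) R(c=2) W(c=2) E(c=7)]
  15. access W: HIT, count now 3. Cache: [J(c=1) Y(c=1) U(c=1) R(c=2) W(c=3) E(c=7)]
  16. access P: MISS. Cache: [J(c=1) Y(c=1) U(c=1) P(c=1) R(c=2) W(c=3) E(c=7)]
  17. access P: HIT, count now 2. Cache: [J(c=1) Y(c=1) U(c=1) R(c=2) P(c=2) W(c=3) E(c=7)]
  18. access J: HIT, count now 2. Cache: [Y(c=1) U(c=1) R(c=2) P(c=2) J(c=2) W(c=3) E(c=7)]
  19. access S: MISS, evict Y(c=1). Cache: [U(c=1) S(c=1) R(c=2) P(c=2) J(c=2) W(c=3) E(c=7)]
Total: 11 hits, 8 misses, 1 evictions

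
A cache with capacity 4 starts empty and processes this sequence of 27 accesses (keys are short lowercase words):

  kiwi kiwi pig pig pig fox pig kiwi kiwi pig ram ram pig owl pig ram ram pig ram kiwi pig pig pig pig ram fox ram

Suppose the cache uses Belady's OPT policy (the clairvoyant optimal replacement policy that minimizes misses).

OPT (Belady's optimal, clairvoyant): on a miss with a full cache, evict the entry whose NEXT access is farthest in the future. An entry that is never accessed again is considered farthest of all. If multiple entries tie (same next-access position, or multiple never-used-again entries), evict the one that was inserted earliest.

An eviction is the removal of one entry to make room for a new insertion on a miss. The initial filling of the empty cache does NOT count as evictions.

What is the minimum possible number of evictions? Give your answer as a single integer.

Answer: 2

Derivation:
OPT (Belady) simulation (capacity=4):
  1. access kiwi: MISS. Cache: [kiwi]
  2. access kiwi: HIT. Next use of kiwi: step 8. Cache: [kiwi]
  3. access pig: MISS. Cache: [kiwi pig]
  4. access pig: HIT. Next use of pig: step 5. Cache: [kiwi pig]
  5. access pig: HIT. Next use of pig: step 7. Cache: [kiwi pig]
  6. access fox: MISS. Cache: [kiwi pig fox]
  7. access pig: HIT. Next use of pig: step 10. Cache: [kiwi pig fox]
  8. access kiwi: HIT. Next use of kiwi: step 9. Cache: [kiwi pig fox]
  9. access kiwi: HIT. Next use of kiwi: step 20. Cache: [kiwi pig fox]
  10. access pig: HIT. Next use of pig: step 13. Cache: [kiwi pig fox]
  11. access ram: MISS. Cache: [kiwi pig fox ram]
  12. access ram: HIT. Next use of ram: step 16. Cache: [kiwi pig fox ram]
  13. access pig: HIT. Next use of pig: step 15. Cache: [kiwi pig fox ram]
  14. access owl: MISS, evict fox (next use: step 26). Cache: [kiwi pig ram owl]
  15. access pig: HIT. Next use of pig: step 18. Cache: [kiwi pig ram owl]
  16. access ram: HIT. Next use of ram: step 17. Cache: [kiwi pig ram owl]
  17. access ram: HIT. Next use of ram: step 19. Cache: [kiwi pig ram owl]
  18. access pig: HIT. Next use of pig: step 21. Cache: [kiwi pig ram owl]
  19. access ram: HIT. Next use of ram: step 25. Cache: [kiwi pig ram owl]
  20. access kiwi: HIT. Next use of kiwi: never. Cache: [kiwi pig ram owl]
  21. access pig: HIT. Next use of pig: step 22. Cache: [kiwi pig ram owl]
  22. access pig: HIT. Next use of pig: step 23. Cache: [kiwi pig ram owl]
  23. access pig: HIT. Next use of pig: step 24. Cache: [kiwi pig ram owl]
  24. access pig: HIT. Next use of pig: never. Cache: [kiwi pig ram owl]
  25. access ram: HIT. Next use of ram: step 27. Cache: [kiwi pig ram owl]
  26. access fox: MISS, evict kiwi (next use: never). Cache: [pig ram owl fox]
  27. access ram: HIT. Next use of ram: never. Cache: [pig ram owl fox]
Total: 21 hits, 6 misses, 2 evictions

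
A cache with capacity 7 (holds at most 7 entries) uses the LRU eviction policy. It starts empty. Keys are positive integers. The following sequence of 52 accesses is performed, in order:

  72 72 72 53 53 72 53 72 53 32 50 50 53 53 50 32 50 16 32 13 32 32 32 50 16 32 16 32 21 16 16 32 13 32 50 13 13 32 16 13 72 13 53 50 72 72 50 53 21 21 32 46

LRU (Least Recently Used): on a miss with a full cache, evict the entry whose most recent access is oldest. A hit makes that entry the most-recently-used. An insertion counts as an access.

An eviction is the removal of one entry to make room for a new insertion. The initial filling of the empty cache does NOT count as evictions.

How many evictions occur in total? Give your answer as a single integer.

Answer: 1

Derivation:
LRU simulation (capacity=7):
  1. access 72: MISS. Cache (LRU->MRU): [72]
  2. access 72: HIT. Cache (LRU->MRU): [72]
  3. access 72: HIT. Cache (LRU->MRU): [72]
  4. access 53: MISS. Cache (LRU->MRU): [72 53]
  5. access 53: HIT. Cache (LRU->MRU): [72 53]
  6. access 72: HIT. Cache (LRU->MRU): [53 72]
  7. access 53: HIT. Cache (LRU->MRU): [72 53]
  8. access 72: HIT. Cache (LRU->MRU): [53 72]
  9. access 53: HIT. Cache (LRU->MRU): [72 53]
  10. access 32: MISS. Cache (LRU->MRU): [72 53 32]
  11. access 50: MISS. Cache (LRU->MRU): [72 53 32 50]
  12. access 50: HIT. Cache (LRU->MRU): [72 53 32 50]
  13. access 53: HIT. Cache (LRU->MRU): [72 32 50 53]
  14. access 53: HIT. Cache (LRU->MRU): [72 32 50 53]
  15. access 50: HIT. Cache (LRU->MRU): [72 32 53 50]
  16. access 32: HIT. Cache (LRU->MRU): [72 53 50 32]
  17. access 50: HIT. Cache (LRU->MRU): [72 53 32 50]
  18. access 16: MISS. Cache (LRU->MRU): [72 53 32 50 16]
  19. access 32: HIT. Cache (LRU->MRU): [72 53 50 16 32]
  20. access 13: MISS. Cache (LRU->MRU): [72 53 50 16 32 13]
  21. access 32: HIT. Cache (LRU->MRU): [72 53 50 16 13 32]
  22. access 32: HIT. Cache (LRU->MRU): [72 53 50 16 13 32]
  23. access 32: HIT. Cache (LRU->MRU): [72 53 50 16 13 32]
  24. access 50: HIT. Cache (LRU->MRU): [72 53 16 13 32 50]
  25. access 16: HIT. Cache (LRU->MRU): [72 53 13 32 50 16]
  26. access 32: HIT. Cache (LRU->MRU): [72 53 13 50 16 32]
  27. access 16: HIT. Cache (LRU->MRU): [72 53 13 50 32 16]
  28. access 32: HIT. Cache (LRU->MRU): [72 53 13 50 16 32]
  29. access 21: MISS. Cache (LRU->MRU): [72 53 13 50 16 32 21]
  30. access 16: HIT. Cache (LRU->MRU): [72 53 13 50 32 21 16]
  31. access 16: HIT. Cache (LRU->MRU): [72 53 13 50 32 21 16]
  32. access 32: HIT. Cache (LRU->MRU): [72 53 13 50 21 16 32]
  33. access 13: HIT. Cache (LRU->MRU): [72 53 50 21 16 32 13]
  34. access 32: HIT. Cache (LRU->MRU): [72 53 50 21 16 13 32]
  35. access 50: HIT. Cache (LRU->MRU): [72 53 21 16 13 32 50]
  36. access 13: HIT. Cache (LRU->MRU): [72 53 21 16 32 50 13]
  37. access 13: HIT. Cache (LRU->MRU): [72 53 21 16 32 50 13]
  38. access 32: HIT. Cache (LRU->MRU): [72 53 21 16 50 13 32]
  39. access 16: HIT. Cache (LRU->MRU): [72 53 21 50 13 32 16]
  40. access 13: HIT. Cache (LRU->MRU): [72 53 21 50 32 16 13]
  41. access 72: HIT. Cache (LRU->MRU): [53 21 50 32 16 13 72]
  42. access 13: HIT. Cache (LRU->MRU): [53 21 50 32 16 72 13]
  43. access 53: HIT. Cache (LRU->MRU): [21 50 32 16 72 13 53]
  44. access 50: HIT. Cache (LRU->MRU): [21 32 16 72 13 53 50]
  45. access 72: HIT. Cache (LRU->MRU): [21 32 16 13 53 50 72]
  46. access 72: HIT. Cache (LRU->MRU): [21 32 16 13 53 50 72]
  47. access 50: HIT. Cache (LRU->MRU): [21 32 16 13 53 72 50]
  48. access 53: HIT. Cache (LRU->MRU): [21 32 16 13 72 50 53]
  49. access 21: HIT. Cache (LRU->MRU): [32 16 13 72 50 53 21]
  50. access 21: HIT. Cache (LRU->MRU): [32 16 13 72 50 53 21]
  51. access 32: HIT. Cache (LRU->MRU): [16 13 72 50 53 21 32]
  52. access 46: MISS, evict 16. Cache (LRU->MRU): [13 72 50 53 21 32 46]
Total: 44 hits, 8 misses, 1 evictions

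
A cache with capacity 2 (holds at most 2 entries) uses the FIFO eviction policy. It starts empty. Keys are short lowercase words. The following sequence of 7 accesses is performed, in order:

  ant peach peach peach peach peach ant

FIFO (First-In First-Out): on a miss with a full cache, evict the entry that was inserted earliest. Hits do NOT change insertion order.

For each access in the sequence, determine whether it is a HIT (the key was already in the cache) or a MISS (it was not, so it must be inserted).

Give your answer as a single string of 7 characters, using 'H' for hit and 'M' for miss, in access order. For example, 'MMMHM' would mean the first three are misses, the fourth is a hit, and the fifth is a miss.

Answer: MMHHHHH

Derivation:
FIFO simulation (capacity=2):
  1. access ant: MISS. Cache (old->new): [ant]
  2. access peach: MISS. Cache (old->new): [ant peach]
  3. access peach: HIT. Cache (old->new): [ant peach]
  4. access peach: HIT. Cache (old->new): [ant peach]
  5. access peach: HIT. Cache (old->new): [ant peach]
  6. access peach: HIT. Cache (old->new): [ant peach]
  7. access ant: HIT. Cache (old->new): [ant peach]
Total: 5 hits, 2 misses, 0 evictions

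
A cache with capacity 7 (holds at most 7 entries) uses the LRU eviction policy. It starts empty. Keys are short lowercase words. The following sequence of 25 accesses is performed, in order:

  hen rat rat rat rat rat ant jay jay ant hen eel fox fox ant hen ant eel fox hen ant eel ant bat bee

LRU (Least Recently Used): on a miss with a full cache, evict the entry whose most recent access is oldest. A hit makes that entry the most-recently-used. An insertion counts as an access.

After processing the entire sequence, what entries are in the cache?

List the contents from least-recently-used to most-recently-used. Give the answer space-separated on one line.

LRU simulation (capacity=7):
  1. access hen: MISS. Cache (LRU->MRU): [hen]
  2. access rat: MISS. Cache (LRU->MRU): [hen rat]
  3. access rat: HIT. Cache (LRU->MRU): [hen rat]
  4. access rat: HIT. Cache (LRU->MRU): [hen rat]
  5. access rat: HIT. Cache (LRU->MRU): [hen rat]
  6. access rat: HIT. Cache (LRU->MRU): [hen rat]
  7. access ant: MISS. Cache (LRU->MRU): [hen rat ant]
  8. access jay: MISS. Cache (LRU->MRU): [hen rat ant jay]
  9. access jay: HIT. Cache (LRU->MRU): [hen rat ant jay]
  10. access ant: HIT. Cache (LRU->MRU): [hen rat jay ant]
  11. access hen: HIT. Cache (LRU->MRU): [rat jay ant hen]
  12. access eel: MISS. Cache (LRU->MRU): [rat jay ant hen eel]
  13. access fox: MISS. Cache (LRU->MRU): [rat jay ant hen eel fox]
  14. access fox: HIT. Cache (LRU->MRU): [rat jay ant hen eel fox]
  15. access ant: HIT. Cache (LRU->MRU): [rat jay hen eel fox ant]
  16. access hen: HIT. Cache (LRU->MRU): [rat jay eel fox ant hen]
  17. access ant: HIT. Cache (LRU->MRU): [rat jay eel fox hen ant]
  18. access eel: HIT. Cache (LRU->MRU): [rat jay fox hen ant eel]
  19. access fox: HIT. Cache (LRU->MRU): [rat jay hen ant eel fox]
  20. access hen: HIT. Cache (LRU->MRU): [rat jay ant eel fox hen]
  21. access ant: HIT. Cache (LRU->MRU): [rat jay eel fox hen ant]
  22. access eel: HIT. Cache (LRU->MRU): [rat jay fox hen ant eel]
  23. access ant: HIT. Cache (LRU->MRU): [rat jay fox hen eel ant]
  24. access bat: MISS. Cache (LRU->MRU): [rat jay fox hen eel ant bat]
  25. access bee: MISS, evict rat. Cache (LRU->MRU): [jay fox hen eel ant bat bee]
Total: 17 hits, 8 misses, 1 evictions

Answer: jay fox hen eel ant bat bee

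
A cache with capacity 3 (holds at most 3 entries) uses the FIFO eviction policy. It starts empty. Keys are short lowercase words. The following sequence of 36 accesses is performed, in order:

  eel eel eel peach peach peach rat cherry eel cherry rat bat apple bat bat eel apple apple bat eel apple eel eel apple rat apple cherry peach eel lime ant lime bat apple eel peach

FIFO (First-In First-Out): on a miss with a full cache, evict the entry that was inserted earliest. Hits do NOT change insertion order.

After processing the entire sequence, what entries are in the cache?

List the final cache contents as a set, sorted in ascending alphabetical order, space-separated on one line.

Answer: apple eel peach

Derivation:
FIFO simulation (capacity=3):
  1. access eel: MISS. Cache (old->new): [eel]
  2. access eel: HIT. Cache (old->new): [eel]
  3. access eel: HIT. Cache (old->new): [eel]
  4. access peach: MISS. Cache (old->new): [eel peach]
  5. access peach: HIT. Cache (old->new): [eel peach]
  6. access peach: HIT. Cache (old->new): [eel peach]
  7. access rat: MISS. Cache (old->new): [eel peach rat]
  8. access cherry: MISS, evict eel. Cache (old->new): [peach rat cherry]
  9. access eel: MISS, evict peach. Cache (old->new): [rat cherry eel]
  10. access cherry: HIT. Cache (old->new): [rat cherry eel]
  11. access rat: HIT. Cache (old->new): [rat cherry eel]
  12. access bat: MISS, evict rat. Cache (old->new): [cherry eel bat]
  13. access apple: MISS, evict cherry. Cache (old->new): [eel bat apple]
  14. access bat: HIT. Cache (old->new): [eel bat apple]
  15. access bat: HIT. Cache (old->new): [eel bat apple]
  16. access eel: HIT. Cache (old->new): [eel bat apple]
  17. access apple: HIT. Cache (old->new): [eel bat apple]
  18. access apple: HIT. Cache (old->new): [eel bat apple]
  19. access bat: HIT. Cache (old->new): [eel bat apple]
  20. access eel: HIT. Cache (old->new): [eel bat apple]
  21. access apple: HIT. Cache (old->new): [eel bat apple]
  22. access eel: HIT. Cache (old->new): [eel bat apple]
  23. access eel: HIT. Cache (old->new): [eel bat apple]
  24. access apple: HIT. Cache (old->new): [eel bat apple]
  25. access rat: MISS, evict eel. Cache (old->new): [bat apple rat]
  26. access apple: HIT. Cache (old->new): [bat apple rat]
  27. access cherry: MISS, evict bat. Cache (old->new): [apple rat cherry]
  28. access peach: MISS, evict apple. Cache (old->new): [rat cherry peach]
  29. access eel: MISS, evict rat. Cache (old->new): [cherry peach eel]
  30. access lime: MISS, evict cherry. Cache (old->new): [peach eel lime]
  31. access ant: MISS, evict peach. Cache (old->new): [eel lime ant]
  32. access lime: HIT. Cache (old->new): [eel lime ant]
  33. access bat: MISS, evict eel. Cache (old->new): [lime ant bat]
  34. access apple: MISS, evict lime. Cache (old->new): [ant bat apple]
  35. access eel: MISS, evict ant. Cache (old->new): [bat apple eel]
  36. access peach: MISS, evict bat. Cache (old->new): [apple eel peach]
Total: 19 hits, 17 misses, 14 evictions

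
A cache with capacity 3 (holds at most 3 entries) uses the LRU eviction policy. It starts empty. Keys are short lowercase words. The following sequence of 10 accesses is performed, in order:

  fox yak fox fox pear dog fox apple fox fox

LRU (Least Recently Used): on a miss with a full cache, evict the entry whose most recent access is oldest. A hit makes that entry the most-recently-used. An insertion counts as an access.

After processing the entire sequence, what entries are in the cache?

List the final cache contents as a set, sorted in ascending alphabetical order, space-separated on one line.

Answer: apple dog fox

Derivation:
LRU simulation (capacity=3):
  1. access fox: MISS. Cache (LRU->MRU): [fox]
  2. access yak: MISS. Cache (LRU->MRU): [fox yak]
  3. access fox: HIT. Cache (LRU->MRU): [yak fox]
  4. access fox: HIT. Cache (LRU->MRU): [yak fox]
  5. access pear: MISS. Cache (LRU->MRU): [yak fox pear]
  6. access dog: MISS, evict yak. Cache (LRU->MRU): [fox pear dog]
  7. access fox: HIT. Cache (LRU->MRU): [pear dog fox]
  8. access apple: MISS, evict pear. Cache (LRU->MRU): [dog fox apple]
  9. access fox: HIT. Cache (LRU->MRU): [dog apple fox]
  10. access fox: HIT. Cache (LRU->MRU): [dog apple fox]
Total: 5 hits, 5 misses, 2 evictions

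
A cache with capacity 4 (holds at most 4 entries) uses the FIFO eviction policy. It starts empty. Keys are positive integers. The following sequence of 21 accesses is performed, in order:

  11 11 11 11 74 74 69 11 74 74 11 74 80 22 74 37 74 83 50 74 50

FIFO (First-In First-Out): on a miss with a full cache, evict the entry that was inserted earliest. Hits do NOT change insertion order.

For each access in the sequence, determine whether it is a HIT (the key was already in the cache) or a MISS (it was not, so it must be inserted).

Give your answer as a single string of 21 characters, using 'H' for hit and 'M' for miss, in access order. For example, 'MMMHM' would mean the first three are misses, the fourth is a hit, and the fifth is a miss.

Answer: MHHHMHMHHHHHMMHMMMMHH

Derivation:
FIFO simulation (capacity=4):
  1. access 11: MISS. Cache (old->new): [11]
  2. access 11: HIT. Cache (old->new): [11]
  3. access 11: HIT. Cache (old->new): [11]
  4. access 11: HIT. Cache (old->new): [11]
  5. access 74: MISS. Cache (old->new): [11 74]
  6. access 74: HIT. Cache (old->new): [11 74]
  7. access 69: MISS. Cache (old->new): [11 74 69]
  8. access 11: HIT. Cache (old->new): [11 74 69]
  9. access 74: HIT. Cache (old->new): [11 74 69]
  10. access 74: HIT. Cache (old->new): [11 74 69]
  11. access 11: HIT. Cache (old->new): [11 74 69]
  12. access 74: HIT. Cache (old->new): [11 74 69]
  13. access 80: MISS. Cache (old->new): [11 74 69 80]
  14. access 22: MISS, evict 11. Cache (old->new): [74 69 80 22]
  15. access 74: HIT. Cache (old->new): [74 69 80 22]
  16. access 37: MISS, evict 74. Cache (old->new): [69 80 22 37]
  17. access 74: MISS, evict 69. Cache (old->new): [80 22 37 74]
  18. access 83: MISS, evict 80. Cache (old->new): [22 37 74 83]
  19. access 50: MISS, evict 22. Cache (old->new): [37 74 83 50]
  20. access 74: HIT. Cache (old->new): [37 74 83 50]
  21. access 50: HIT. Cache (old->new): [37 74 83 50]
Total: 12 hits, 9 misses, 5 evictions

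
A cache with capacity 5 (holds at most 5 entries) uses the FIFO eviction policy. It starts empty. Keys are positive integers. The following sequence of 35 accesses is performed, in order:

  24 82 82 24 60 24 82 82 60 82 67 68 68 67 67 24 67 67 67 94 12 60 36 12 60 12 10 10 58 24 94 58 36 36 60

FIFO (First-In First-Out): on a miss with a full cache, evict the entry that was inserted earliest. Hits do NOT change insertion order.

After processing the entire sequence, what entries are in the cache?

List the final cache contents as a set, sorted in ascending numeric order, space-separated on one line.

FIFO simulation (capacity=5):
  1. access 24: MISS. Cache (old->new): [24]
  2. access 82: MISS. Cache (old->new): [24 82]
  3. access 82: HIT. Cache (old->new): [24 82]
  4. access 24: HIT. Cache (old->new): [24 82]
  5. access 60: MISS. Cache (old->new): [24 82 60]
  6. access 24: HIT. Cache (old->new): [24 82 60]
  7. access 82: HIT. Cache (old->new): [24 82 60]
  8. access 82: HIT. Cache (old->new): [24 82 60]
  9. access 60: HIT. Cache (old->new): [24 82 60]
  10. access 82: HIT. Cache (old->new): [24 82 60]
  11. access 67: MISS. Cache (old->new): [24 82 60 67]
  12. access 68: MISS. Cache (old->new): [24 82 60 67 68]
  13. access 68: HIT. Cache (old->new): [24 82 60 67 68]
  14. access 67: HIT. Cache (old->new): [24 82 60 67 68]
  15. access 67: HIT. Cache (old->new): [24 82 60 67 68]
  16. access 24: HIT. Cache (old->new): [24 82 60 67 68]
  17. access 67: HIT. Cache (old->new): [24 82 60 67 68]
  18. access 67: HIT. Cache (old->new): [24 82 60 67 68]
  19. access 67: HIT. Cache (old->new): [24 82 60 67 68]
  20. access 94: MISS, evict 24. Cache (old->new): [82 60 67 68 94]
  21. access 12: MISS, evict 82. Cache (old->new): [60 67 68 94 12]
  22. access 60: HIT. Cache (old->new): [60 67 68 94 12]
  23. access 36: MISS, evict 60. Cache (old->new): [67 68 94 12 36]
  24. access 12: HIT. Cache (old->new): [67 68 94 12 36]
  25. access 60: MISS, evict 67. Cache (old->new): [68 94 12 36 60]
  26. access 12: HIT. Cache (old->new): [68 94 12 36 60]
  27. access 10: MISS, evict 68. Cache (old->new): [94 12 36 60 10]
  28. access 10: HIT. Cache (old->new): [94 12 36 60 10]
  29. access 58: MISS, evict 94. Cache (old->new): [12 36 60 10 58]
  30. access 24: MISS, evict 12. Cache (old->new): [36 60 10 58 24]
  31. access 94: MISS, evict 36. Cache (old->new): [60 10 58 24 94]
  32. access 58: HIT. Cache (old->new): [60 10 58 24 94]
  33. access 36: MISS, evict 60. Cache (old->new): [10 58 24 94 36]
  34. access 36: HIT. Cache (old->new): [10 58 24 94 36]
  35. access 60: MISS, evict 10. Cache (old->new): [58 24 94 36 60]
Total: 20 hits, 15 misses, 10 evictions

Answer: 24 36 58 60 94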